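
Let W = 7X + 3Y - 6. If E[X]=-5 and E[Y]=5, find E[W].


E[7X + 3Y - 6] = 7*E[X] + 3*E[Y] - 6
= (7)*(-5) + (3)*(5) + (-6)
= -35 + 15 - 6 = -26

-26


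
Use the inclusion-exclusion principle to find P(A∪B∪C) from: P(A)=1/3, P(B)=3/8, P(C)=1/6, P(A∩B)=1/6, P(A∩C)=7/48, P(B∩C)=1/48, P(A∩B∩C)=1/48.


P(A∪B∪C) = P(A)+P(B)+P(C) - P(AB)-P(AC)-P(BC) + P(ABC)
= 1/3+3/8+1/6 - 1/6-7/48-1/48 + 1/48
= 9/16

9/16


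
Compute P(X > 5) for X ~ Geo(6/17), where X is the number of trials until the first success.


P(X > 5) = P(first 5 trials all fail) = (1-p)^5 = (11/17)^5 = 161051/1419857

161051/1419857


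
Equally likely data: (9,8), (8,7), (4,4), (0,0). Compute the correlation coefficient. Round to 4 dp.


Cov(X,Y) = 11.0625, Var(X) = 12.6875, Var(Y) = 9.6875
rho = Cov/(sqrt(VarX)*sqrt(VarY)) = 0.9978

0.9978


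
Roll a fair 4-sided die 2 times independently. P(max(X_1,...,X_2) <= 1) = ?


P(max <= 1) = P(all X_i <= 1) = (P(X_1 <= 1))^2
= (1/4)^2 = 1/16

1/16


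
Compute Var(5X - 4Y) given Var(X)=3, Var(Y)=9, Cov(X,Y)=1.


Var(5X - 4Y) = 5^2*Var(X) + (-4)^2*Var(Y) + 2*5*(-4)*Cov(X,Y)
= 25*3 + 16*9 - 40*1
= 75 + 144 - 40 = 179

179


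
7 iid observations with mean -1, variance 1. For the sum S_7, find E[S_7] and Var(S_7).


E[S_n] = n*mu = 7*-1 = -7
Var(S_n) = n*sigma^2 = 7*1 = 7

E[S_7]=-7, Var(S_7)=7


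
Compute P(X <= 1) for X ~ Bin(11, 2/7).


P(X<=1) = P(X=0) + P(X=1)
= 48828125/1977326743 + 214843750/1977326743
= 263671875/1977326743

263671875/1977326743


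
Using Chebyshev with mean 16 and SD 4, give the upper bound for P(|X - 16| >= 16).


k = 16/4 = 4
Chebyshev: P(|X-mu| >= k*sigma) <= 1/k^2 = 1/4^2 = 1/16

1/16


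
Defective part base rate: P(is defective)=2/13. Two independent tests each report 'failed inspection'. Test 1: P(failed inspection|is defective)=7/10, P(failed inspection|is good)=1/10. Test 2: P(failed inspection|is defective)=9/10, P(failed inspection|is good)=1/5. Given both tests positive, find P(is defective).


After test 1: P(+) = 7/10*2/13 + 1/10*11/13 = 5/26
P(B|+) = (7/65)/(5/26) = 14/25
After test 2 (use post1 as new prior): P(+) = 9/10*14/25 + 1/5*11/25 = 74/125
P(B|+,+) = (63/125)/(74/125) = 63/74

63/74


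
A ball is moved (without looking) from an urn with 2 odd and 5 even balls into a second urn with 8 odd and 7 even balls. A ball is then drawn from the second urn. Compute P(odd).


P(transfer odd) = 2/7; P(transfer even) = 5/7
If odd transferred: Urn II has 9 odd of 16, so P(odd|odd moved) = 9/16
If even transferred: Urn II has 8 odd of 16, so P(odd|even moved) = 1/2
By total probability: P(odd) = 2/7*9/16 + 5/7*1/2 = 29/56

29/56


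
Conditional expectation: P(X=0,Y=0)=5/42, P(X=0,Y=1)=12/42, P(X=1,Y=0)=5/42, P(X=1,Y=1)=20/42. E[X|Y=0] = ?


P(Y=0) = 10/42
E[X|Y=0] = (0*5 + 1*5)/10 = 5/10 = 1/2

1/2


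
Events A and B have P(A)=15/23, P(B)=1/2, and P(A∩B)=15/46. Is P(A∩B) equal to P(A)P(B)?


P(A)*P(B) = 15/23*1/2 = 15/46
P(A∩B) = 15/46, which equals P(A)P(B), so independent

Yes, A and B are independent


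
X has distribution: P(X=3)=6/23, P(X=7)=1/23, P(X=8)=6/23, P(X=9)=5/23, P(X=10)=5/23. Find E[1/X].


E[1/X] = sum(g(x)*P(x))
= 1/3*6/23 + 1/7*1/23 + 1/8*6/23 + 1/9*5/23 + 1/10*5/23
= 995/5796

995/5796


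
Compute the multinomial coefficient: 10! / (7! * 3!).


10! = 3628800
Denominator: 7!=5040 * 3!=6
Coefficient = 3628800 / 30240 = 120

120


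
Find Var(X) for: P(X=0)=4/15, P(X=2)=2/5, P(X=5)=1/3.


E[X] = 37/15, E[X^2] = 149/15
Var(X) = E[X^2] - (E[X])^2 = 149/15 - (37/15)^2 = 866/225

866/225


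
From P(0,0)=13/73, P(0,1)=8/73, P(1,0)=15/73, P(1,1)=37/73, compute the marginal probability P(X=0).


P(X=0) = P(0,0)+P(0,1) = 13/73 + 8/73 = 21/73

21/73


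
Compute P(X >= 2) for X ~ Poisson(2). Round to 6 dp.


P(X>=2) = 1 - P(X<=1) = 1 - (e^(-2)*2^0/0! + e^(-2)*2^1/1!)
≈ 1 - (0.1353352832 + 0.2706705665)
= 1 - 0.4060058497 = 0.5939941503
≈ 0.593994

0.593994


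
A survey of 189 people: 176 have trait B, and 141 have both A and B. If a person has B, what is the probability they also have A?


P(A|B) = P(A∩B)/P(B) = (141/189)/(176/189) = 141/176

141/176


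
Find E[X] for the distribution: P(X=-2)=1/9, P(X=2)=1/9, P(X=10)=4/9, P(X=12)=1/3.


E[X] = sum(x * P(x))
= -2*1/9 + 2*1/9 + 10*4/9 + 12*1/3
= 76/9

76/9


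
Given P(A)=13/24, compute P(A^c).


P(A') = 1 - P(A) = 1 - 13/24 = 11/24

11/24


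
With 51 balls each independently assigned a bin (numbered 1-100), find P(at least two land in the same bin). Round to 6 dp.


P(all different) = prod((100-i)/100 for i=0..50) = 0.000000
P(at least one match) = 1 - 0.000000 = 1.000000

1.000000


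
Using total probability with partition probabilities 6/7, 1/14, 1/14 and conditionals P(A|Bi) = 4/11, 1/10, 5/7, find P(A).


P(A) = P(A|B1)P(B1) + P(A|B2)P(B2) + P(A|B3)P(B3)
= 4/11*6/7 + 1/10*1/14 + 5/7*1/14
= 24/77 + 1/140 + 5/98 = 3987/10780

3987/10780


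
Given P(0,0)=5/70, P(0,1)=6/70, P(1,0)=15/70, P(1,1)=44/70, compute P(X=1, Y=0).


Read from table: P(X=1, Y=0) = 15/70 = 3/14

3/14


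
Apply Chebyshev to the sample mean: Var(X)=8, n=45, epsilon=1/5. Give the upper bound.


Var(Xbar) = Var(X)/n = 8/45
Chebyshev: P(|Xbar-mu| >= 1/5) <= Var(Xbar)/(1/5)^2 = (8/45)/(1/25) = 40/9
Bound exceeds 1, so trivial bound: 1

1


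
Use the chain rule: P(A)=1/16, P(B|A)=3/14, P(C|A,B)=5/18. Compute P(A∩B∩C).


P(A∩B∩C) = P(A) * P(B|A) * P(C|A∩B)
= 1/16 * 3/14 * 5/18
= 3/224 * 5/18 = 5/1344

5/1344


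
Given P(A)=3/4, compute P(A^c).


P(A') = 1 - P(A) = 1 - 3/4 = 1/4

1/4


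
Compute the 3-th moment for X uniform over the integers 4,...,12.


E[X^3] = (1/9) * sum(x^3 for x=4..12)
= 6048/9 = 672

672


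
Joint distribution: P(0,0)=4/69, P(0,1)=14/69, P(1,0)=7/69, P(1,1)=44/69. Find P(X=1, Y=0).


Read from table: P(X=1, Y=0) = 7/69

7/69


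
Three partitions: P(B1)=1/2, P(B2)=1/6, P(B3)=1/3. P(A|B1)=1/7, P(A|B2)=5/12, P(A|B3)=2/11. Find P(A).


P(A) = P(A|B1)P(B1) + P(A|B2)P(B2) + P(A|B3)P(B3)
= 1/7*1/2 + 5/12*1/6 + 2/11*1/3
= 1/14 + 5/72 + 2/33 = 1117/5544

1117/5544


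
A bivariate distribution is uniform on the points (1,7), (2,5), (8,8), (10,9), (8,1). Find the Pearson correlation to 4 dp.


Cov(X,Y) = 1.0000, Var(X) = 12.9600, Var(Y) = 8.0000
rho = Cov/(sqrt(VarX)*sqrt(VarY)) = 0.0982

0.0982


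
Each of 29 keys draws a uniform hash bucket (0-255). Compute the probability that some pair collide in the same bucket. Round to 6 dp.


P(all different) = prod((256-i)/256 for i=0..28) = 0.192376
P(at least one match) = 1 - 0.192376 = 0.807624

0.807624


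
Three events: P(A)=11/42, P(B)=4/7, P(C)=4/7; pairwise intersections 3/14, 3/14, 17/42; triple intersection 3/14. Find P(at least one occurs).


P(A∪B∪C) = P(A)+P(B)+P(C) - P(AB)-P(AC)-P(BC) + P(ABC)
= 11/42+4/7+4/7 - 3/14-3/14-17/42 + 3/14
= 11/14

11/14


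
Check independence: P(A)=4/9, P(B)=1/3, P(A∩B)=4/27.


P(A)*P(B) = 4/9*1/3 = 4/27
P(A∩B) = 4/27, which equals P(A)P(B), so independent

Yes, A and B are independent


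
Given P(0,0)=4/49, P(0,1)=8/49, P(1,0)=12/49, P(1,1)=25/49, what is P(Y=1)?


P(Y=1) = P(0,1)+P(1,1) = 8/49 + 25/49 = 33/49

33/49


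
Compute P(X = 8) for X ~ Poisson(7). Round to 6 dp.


P(X=8) = e^(-7) * 7^8 / 8!
≈ 0.0009118819656 * 5764801 / 40320
≈ 0.130377

0.130377


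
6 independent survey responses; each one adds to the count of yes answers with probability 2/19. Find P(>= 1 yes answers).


P(at least one) = 1 - P(none)
P(none) = (1 - 2/19)^6 = (17/19)^6 = 24137569/47045881
P(at least one) = 1 - 24137569/47045881 = 22908312/47045881

22908312/47045881


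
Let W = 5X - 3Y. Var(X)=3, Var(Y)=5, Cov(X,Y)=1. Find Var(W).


Var(5X - 3Y) = 5^2*Var(X) + (-3)^2*Var(Y) + 2*5*(-3)*Cov(X,Y)
= 25*3 + 9*5 - 30*1
= 75 + 45 - 30 = 90

90


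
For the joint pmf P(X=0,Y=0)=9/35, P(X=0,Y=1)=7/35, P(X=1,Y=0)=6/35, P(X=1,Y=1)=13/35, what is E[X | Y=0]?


P(Y=0) = 15/35
E[X|Y=0] = (0*9 + 1*6)/15 = 6/15 = 2/5

2/5


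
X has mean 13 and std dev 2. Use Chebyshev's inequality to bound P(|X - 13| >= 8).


k = 8/2 = 4
Chebyshev: P(|X-mu| >= k*sigma) <= 1/k^2 = 1/4^2 = 1/16

1/16


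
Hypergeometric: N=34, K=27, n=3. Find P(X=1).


P(X=1) = C(27,1)*C(7,2) / C(34,3)
= 27*21 / 5984
= 567/5984

567/5984


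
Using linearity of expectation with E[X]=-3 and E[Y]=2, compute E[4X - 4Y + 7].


E[4X - 4Y + 7] = 4*E[X] - 4*E[Y] + 7
= (4)*(-3) + (-4)*(2) + (7)
= -12 - 8 + 7 = -13

-13


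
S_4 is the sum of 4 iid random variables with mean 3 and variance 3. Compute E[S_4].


E[S_n] = n*E[X_1] = 4*3 = 12

12


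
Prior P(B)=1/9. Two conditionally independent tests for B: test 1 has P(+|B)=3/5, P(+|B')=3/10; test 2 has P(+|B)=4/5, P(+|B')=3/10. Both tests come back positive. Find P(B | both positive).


After test 1: P(+) = 3/5*1/9 + 3/10*8/9 = 1/3
P(B|+) = (1/15)/(1/3) = 1/5
After test 2 (use post1 as new prior): P(+) = 4/5*1/5 + 3/10*4/5 = 2/5
P(B|+,+) = (4/25)/(2/5) = 2/5

2/5


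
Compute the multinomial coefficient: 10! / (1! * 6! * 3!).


10! = 3628800
Denominator: 1!=1 * 6!=720 * 3!=6
Coefficient = 3628800 / 4320 = 840

840


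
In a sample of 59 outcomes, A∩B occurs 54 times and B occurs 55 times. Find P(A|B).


P(A|B) = P(A∩B)/P(B) = (54/59)/(55/59) = 54/55

54/55


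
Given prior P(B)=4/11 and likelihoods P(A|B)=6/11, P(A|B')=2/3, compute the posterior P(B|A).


P(A) = P(A|B)P(B) + P(A|B')P(B') = 6/11*4/11 + 2/3*7/11 = 226/363
P(B|A) = P(A|B)P(B)/P(A) = (24/121)/(226/363) = 36/113

36/113


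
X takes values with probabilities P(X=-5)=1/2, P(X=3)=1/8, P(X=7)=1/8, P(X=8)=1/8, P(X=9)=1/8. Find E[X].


E[X] = sum(x * P(x))
= -5*1/2 + 3*1/8 + 7*1/8 + 8*1/8 + 9*1/8
= 7/8

7/8


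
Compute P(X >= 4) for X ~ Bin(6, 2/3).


P(X>=4) = P(X=4) + P(X=5) + P(X=6)
= 80/243 + 64/243 + 64/729
= 496/729

496/729


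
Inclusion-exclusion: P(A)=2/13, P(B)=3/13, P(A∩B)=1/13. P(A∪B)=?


P(A∪B) = P(A) + P(B) - P(A∩B)
= 2/13 + 3/13 - 1/13 = 4/13

4/13


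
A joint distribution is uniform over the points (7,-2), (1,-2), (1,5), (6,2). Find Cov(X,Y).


E[X]=15/4, E[Y]=3/4, E[XY]=1/4
Cov(X,Y) = E[XY] - E[X]E[Y] = 1/4 - 15/4*3/4 = -41/16

-41/16


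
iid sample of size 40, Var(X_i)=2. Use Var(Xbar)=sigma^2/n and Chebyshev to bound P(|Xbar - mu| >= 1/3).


Var(Xbar) = Var(X)/n = 2/40
Chebyshev: P(|Xbar-mu| >= 1/3) <= Var(Xbar)/(1/3)^2 = (1/20)/(1/9) = 9/20

9/20


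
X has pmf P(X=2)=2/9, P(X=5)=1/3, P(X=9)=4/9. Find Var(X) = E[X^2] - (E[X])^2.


E[X] = 55/9, E[X^2] = 407/9
Var(X) = E[X^2] - (E[X])^2 = 407/9 - (55/9)^2 = 638/81

638/81


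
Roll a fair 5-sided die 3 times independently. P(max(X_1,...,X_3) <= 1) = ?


P(max <= 1) = P(all X_i <= 1) = (P(X_1 <= 1))^3
= (1/5)^3 = 1/125

1/125


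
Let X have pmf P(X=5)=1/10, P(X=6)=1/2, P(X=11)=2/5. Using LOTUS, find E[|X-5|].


E[|X-5|] = sum(g(x)*P(x))
= 0*1/10 + 1*1/2 + 6*2/5
= 29/10

29/10


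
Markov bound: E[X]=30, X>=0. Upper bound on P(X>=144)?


Markov: P(X >= a) <= E[X]/a
P(X >= 144) <= 30/144 = 5/24

5/24


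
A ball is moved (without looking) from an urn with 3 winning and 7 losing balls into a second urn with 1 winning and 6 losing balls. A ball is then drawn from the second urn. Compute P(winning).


P(transfer winning) = 3/10; P(transfer losing) = 7/10
If winning transferred: Urn II has 2 winning of 8, so P(winning|winning moved) = 1/4
If losing transferred: Urn II has 1 winning of 8, so P(winning|losing moved) = 1/8
By total probability: P(winning) = 3/10*1/4 + 7/10*1/8 = 13/80

13/80


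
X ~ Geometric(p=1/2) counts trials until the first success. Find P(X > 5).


P(X > 5) = P(first 5 trials all fail) = (1-p)^5 = (1/2)^5 = 1/32

1/32


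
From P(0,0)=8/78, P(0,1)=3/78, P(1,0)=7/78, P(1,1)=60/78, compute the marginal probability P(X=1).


P(X=1) = P(1,0)+P(1,1) = 7/78 + 60/78 = 67/78

67/78


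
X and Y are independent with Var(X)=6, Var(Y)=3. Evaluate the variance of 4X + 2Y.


Independence => Cov(X,Y)=0
Var(4X + 2Y) = 4^2*Var(X) + 2^2*Var(Y)
= 16*6 + 4*3 = 108

108


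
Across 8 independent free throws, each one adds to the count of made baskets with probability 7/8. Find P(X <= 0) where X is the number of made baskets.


P(X<=0) = P(X=0)
= 1/16777216
= 1/16777216

1/16777216


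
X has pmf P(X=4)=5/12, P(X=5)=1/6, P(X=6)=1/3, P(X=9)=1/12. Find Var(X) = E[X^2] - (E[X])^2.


E[X] = 21/4, E[X^2] = 355/12
Var(X) = E[X^2] - (E[X])^2 = 355/12 - (21/4)^2 = 97/48

97/48


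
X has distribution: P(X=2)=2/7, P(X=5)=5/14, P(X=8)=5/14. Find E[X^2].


E[X^2] = sum(g(x)*P(x))
= 4*2/7 + 25*5/14 + 64*5/14
= 461/14

461/14


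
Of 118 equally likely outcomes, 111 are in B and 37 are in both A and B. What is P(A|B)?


P(A|B) = P(A∩B)/P(B) = (37/118)/(111/118) = 37/111 = 1/3

1/3


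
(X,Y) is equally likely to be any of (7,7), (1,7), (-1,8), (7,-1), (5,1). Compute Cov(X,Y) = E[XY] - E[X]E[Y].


E[X]=19/5, E[Y]=22/5, E[XY]=46/5
Cov(X,Y) = E[XY] - E[X]E[Y] = 46/5 - 19/5*22/5 = -188/25

-188/25


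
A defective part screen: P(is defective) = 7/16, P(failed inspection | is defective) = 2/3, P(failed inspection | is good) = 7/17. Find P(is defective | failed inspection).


P(A) = P(A|B)P(B) + P(A|B')P(B') = 2/3*7/16 + 7/17*9/16 = 427/816
P(B|A) = P(A|B)P(B)/P(A) = (7/24)/(427/816) = 34/61

34/61


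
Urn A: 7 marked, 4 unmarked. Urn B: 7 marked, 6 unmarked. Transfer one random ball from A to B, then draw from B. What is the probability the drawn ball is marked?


P(transfer marked) = 7/11; P(transfer unmarked) = 4/11
If marked transferred: Urn II has 8 marked of 14, so P(marked|marked moved) = 4/7
If unmarked transferred: Urn II has 7 marked of 14, so P(marked|unmarked moved) = 1/2
By total probability: P(marked) = 7/11*4/7 + 4/11*1/2 = 6/11

6/11


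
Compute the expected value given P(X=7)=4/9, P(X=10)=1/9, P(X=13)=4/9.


E[X] = sum(x * P(x))
= 7*4/9 + 10*1/9 + 13*4/9
= 10

10


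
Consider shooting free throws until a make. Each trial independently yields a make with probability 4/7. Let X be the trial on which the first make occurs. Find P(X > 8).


P(X > 8) = P(first 8 trials all fail) = (1-p)^8 = (3/7)^8 = 6561/5764801

6561/5764801


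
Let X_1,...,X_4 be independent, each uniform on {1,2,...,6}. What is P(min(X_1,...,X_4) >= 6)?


P(min >= 6) = P(all X_i >= 6) = (P(X_1 >= 6))^4
= (1/6)^4 = 1/1296

1/1296


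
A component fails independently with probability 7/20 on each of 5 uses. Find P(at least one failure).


P(at least one) = 1 - P(none)
P(none) = (1 - 7/20)^5 = (13/20)^5 = 371293/3200000
P(at least one) = 1 - 371293/3200000 = 2828707/3200000

2828707/3200000


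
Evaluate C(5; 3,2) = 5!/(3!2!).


5! = 120
Denominator: 3!=6 * 2!=2
Coefficient = 120 / 12 = 10

10


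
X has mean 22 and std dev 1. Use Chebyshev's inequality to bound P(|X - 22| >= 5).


k = 5/1 = 5
Chebyshev: P(|X-mu| >= k*sigma) <= 1/k^2 = 1/5^2 = 1/25

1/25


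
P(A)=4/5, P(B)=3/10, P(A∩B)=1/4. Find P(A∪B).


P(A∪B) = P(A) + P(B) - P(A∩B)
= 4/5 + 3/10 - 1/4 = 17/20

17/20


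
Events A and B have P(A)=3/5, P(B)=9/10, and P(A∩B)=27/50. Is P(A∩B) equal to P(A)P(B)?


P(A)*P(B) = 3/5*9/10 = 27/50
P(A∩B) = 27/50, which equals P(A)P(B), so independent

Yes, A and B are independent


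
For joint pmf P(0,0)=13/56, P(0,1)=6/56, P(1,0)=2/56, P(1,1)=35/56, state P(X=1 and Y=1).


Read from table: P(X=1, Y=1) = 35/56 = 5/8

5/8


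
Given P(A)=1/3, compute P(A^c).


P(A') = 1 - P(A) = 1 - 1/3 = 2/3

2/3


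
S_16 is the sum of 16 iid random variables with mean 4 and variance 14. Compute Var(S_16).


By independence, Var(S_n) = n*Var(X_1) = 16*14 = 224

224


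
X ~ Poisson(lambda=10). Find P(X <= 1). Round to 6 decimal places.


P(X<=1) = e^(-10)*10^0/0! + e^(-10)*10^1/1!
≈ 0.0000453999 + 0.0004539993
= 0.0004993992
≈ 0.000499

0.000499


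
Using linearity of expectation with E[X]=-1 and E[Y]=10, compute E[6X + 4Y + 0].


E[6X + 4Y + 0] = 6*E[X] + 4*E[Y] + 0
= (6)*(-1) + (4)*(10) + (0)
= -6 + 40 + 0 = 34

34


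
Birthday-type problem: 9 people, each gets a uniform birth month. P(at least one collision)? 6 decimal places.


P(all different) = prod((12-i)/12 for i=0..8) = 0.015472
P(at least one match) = 1 - 0.015472 = 0.984528

0.984528


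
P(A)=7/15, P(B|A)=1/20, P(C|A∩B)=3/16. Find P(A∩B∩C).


P(A∩B∩C) = P(A) * P(B|A) * P(C|A∩B)
= 7/15 * 1/20 * 3/16
= 7/300 * 3/16 = 7/1600

7/1600


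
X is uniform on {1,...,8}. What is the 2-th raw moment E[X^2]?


E[X^2] = (1/8) * sum(x^2 for x=1..8)
= 204/8 = 51/2

51/2


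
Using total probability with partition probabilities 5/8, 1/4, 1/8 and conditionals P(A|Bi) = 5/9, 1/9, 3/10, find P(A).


P(A) = P(A|B1)P(B1) + P(A|B2)P(B2) + P(A|B3)P(B3)
= 5/9*5/8 + 1/9*1/4 + 3/10*1/8
= 25/72 + 1/36 + 3/80 = 33/80

33/80


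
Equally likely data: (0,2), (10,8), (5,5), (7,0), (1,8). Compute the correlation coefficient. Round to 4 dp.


Cov(X,Y) = 1.4400, Var(X) = 13.8400, Var(Y) = 10.2400
rho = Cov/(sqrt(VarX)*sqrt(VarY)) = 0.1210

0.1210


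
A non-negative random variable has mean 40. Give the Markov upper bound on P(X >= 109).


Markov: P(X >= a) <= E[X]/a
P(X >= 109) <= 40/109

40/109


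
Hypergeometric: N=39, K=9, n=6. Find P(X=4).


P(X=4) = C(9,4)*C(30,2) / C(39,6)
= 126*435 / 3262623
= 54810/3262623 = 2610/155363

2610/155363


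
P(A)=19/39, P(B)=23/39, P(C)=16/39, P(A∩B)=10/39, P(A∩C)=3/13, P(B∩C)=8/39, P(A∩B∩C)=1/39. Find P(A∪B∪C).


P(A∪B∪C) = P(A)+P(B)+P(C) - P(AB)-P(AC)-P(BC) + P(ABC)
= 19/39+23/39+16/39 - 10/39-3/13-8/39 + 1/39
= 32/39

32/39


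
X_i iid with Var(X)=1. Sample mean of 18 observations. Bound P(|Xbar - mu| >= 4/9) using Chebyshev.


Var(Xbar) = Var(X)/n = 1/18
Chebyshev: P(|Xbar-mu| >= 4/9) <= Var(Xbar)/(4/9)^2 = (1/18)/(16/81) = 9/32

9/32


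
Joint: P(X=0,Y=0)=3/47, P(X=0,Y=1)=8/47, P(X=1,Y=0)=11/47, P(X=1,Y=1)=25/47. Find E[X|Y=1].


P(Y=1) = 33/47
E[X|Y=1] = (0*8 + 1*25)/33 = 25/33

25/33


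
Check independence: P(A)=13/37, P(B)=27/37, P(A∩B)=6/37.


P(A)*P(B) = 13/37*27/37 = 351/1369
P(A∩B) = 6/37 != 351/1369, so not independent

No, A and B are not independent


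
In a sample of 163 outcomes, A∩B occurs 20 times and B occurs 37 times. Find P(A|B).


P(A|B) = P(A∩B)/P(B) = (20/163)/(37/163) = 20/37

20/37


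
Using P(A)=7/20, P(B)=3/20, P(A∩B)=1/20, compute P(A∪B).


P(A∪B) = P(A) + P(B) - P(A∩B)
= 7/20 + 3/20 - 1/20 = 9/20

9/20


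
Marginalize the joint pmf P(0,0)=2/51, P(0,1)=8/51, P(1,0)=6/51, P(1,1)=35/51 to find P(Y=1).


P(Y=1) = P(0,1)+P(1,1) = 8/51 + 35/51 = 43/51

43/51


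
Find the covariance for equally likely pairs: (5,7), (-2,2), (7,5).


E[X]=10/3, E[Y]=14/3, E[XY]=22
Cov(X,Y) = E[XY] - E[X]E[Y] = 22 - 10/3*14/3 = 58/9

58/9


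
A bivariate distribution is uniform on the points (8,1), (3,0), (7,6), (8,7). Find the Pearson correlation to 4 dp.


Cov(X,Y) = 3.7500, Var(X) = 4.2500, Var(Y) = 9.2500
rho = Cov/(sqrt(VarX)*sqrt(VarY)) = 0.5981

0.5981


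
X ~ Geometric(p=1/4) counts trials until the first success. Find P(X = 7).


P(X=7) = (1-p)^6 * p = (3/4)^6 * 1/4
= 729/4096 * 1/4 = 729/16384

729/16384


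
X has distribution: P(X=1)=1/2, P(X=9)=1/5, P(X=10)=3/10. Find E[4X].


E[4X] = sum(g(x)*P(x))
= 4*1/2 + 36*1/5 + 40*3/10
= 106/5

106/5


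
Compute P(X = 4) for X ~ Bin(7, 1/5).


P(X=4) = C(7,4) * p^4 * (1-p)^3
= 35 * 1/625 * 64/125
= 448/15625

448/15625


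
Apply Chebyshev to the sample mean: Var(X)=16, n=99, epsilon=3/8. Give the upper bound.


Var(Xbar) = Var(X)/n = 16/99
Chebyshev: P(|Xbar-mu| >= 3/8) <= Var(Xbar)/(3/8)^2 = (16/99)/(9/64) = 1024/891
Bound exceeds 1, so trivial bound: 1

1


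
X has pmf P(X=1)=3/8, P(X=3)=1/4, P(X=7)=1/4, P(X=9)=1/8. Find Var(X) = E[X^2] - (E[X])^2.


E[X] = 4, E[X^2] = 25
Var(X) = E[X^2] - (E[X])^2 = 25 - (4)^2 = 9

9


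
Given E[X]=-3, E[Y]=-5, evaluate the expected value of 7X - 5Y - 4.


E[7X - 5Y - 4] = 7*E[X] - 5*E[Y] - 4
= (7)*(-3) + (-5)*(-5) + (-4)
= -21 + 25 - 4 = 0

0


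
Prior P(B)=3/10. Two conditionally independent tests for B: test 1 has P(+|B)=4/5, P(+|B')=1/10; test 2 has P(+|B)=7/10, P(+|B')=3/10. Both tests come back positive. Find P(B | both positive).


After test 1: P(+) = 4/5*3/10 + 1/10*7/10 = 31/100
P(B|+) = (6/25)/(31/100) = 24/31
After test 2 (use post1 as new prior): P(+) = 7/10*24/31 + 3/10*7/31 = 189/310
P(B|+,+) = (84/155)/(189/310) = 8/9

8/9


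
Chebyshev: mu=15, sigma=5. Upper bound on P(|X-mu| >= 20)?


k = 20/5 = 4
Chebyshev: P(|X-mu| >= k*sigma) <= 1/k^2 = 1/4^2 = 1/16

1/16


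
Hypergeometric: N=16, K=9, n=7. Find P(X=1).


P(X=1) = C(9,1)*C(7,6) / C(16,7)
= 9*7 / 11440
= 63/11440

63/11440


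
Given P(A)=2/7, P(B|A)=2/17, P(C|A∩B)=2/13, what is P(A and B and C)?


P(A∩B∩C) = P(A) * P(B|A) * P(C|A∩B)
= 2/7 * 2/17 * 2/13
= 4/119 * 2/13 = 8/1547

8/1547


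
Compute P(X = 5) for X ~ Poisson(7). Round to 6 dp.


P(X=5) = e^(-7) * 7^5 / 5!
≈ 0.0009118819656 * 16807 / 120
≈ 0.127717

0.127717


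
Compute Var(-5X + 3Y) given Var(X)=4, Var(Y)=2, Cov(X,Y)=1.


Var(-5X + 3Y) = (-5)^2*Var(X) + 3^2*Var(Y) + 2*(-5)*3*Cov(X,Y)
= 25*4 + 9*2 - 30*1
= 100 + 18 - 30 = 88

88


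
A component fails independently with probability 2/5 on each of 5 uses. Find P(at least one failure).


P(at least one) = 1 - P(none)
P(none) = (1 - 2/5)^5 = (3/5)^5 = 243/3125
P(at least one) = 1 - 243/3125 = 2882/3125

2882/3125


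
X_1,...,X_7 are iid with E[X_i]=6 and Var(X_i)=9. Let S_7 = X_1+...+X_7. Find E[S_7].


E[S_n] = n*E[X_1] = 7*6 = 42

42


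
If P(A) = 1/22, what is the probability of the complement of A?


P(A') = 1 - P(A) = 1 - 1/22 = 21/22

21/22


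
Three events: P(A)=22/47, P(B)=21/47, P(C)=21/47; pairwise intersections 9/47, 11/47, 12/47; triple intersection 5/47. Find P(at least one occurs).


P(A∪B∪C) = P(A)+P(B)+P(C) - P(AB)-P(AC)-P(BC) + P(ABC)
= 22/47+21/47+21/47 - 9/47-11/47-12/47 + 5/47
= 37/47

37/47


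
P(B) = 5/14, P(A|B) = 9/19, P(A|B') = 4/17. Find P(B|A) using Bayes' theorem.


P(A) = P(A|B)P(B) + P(A|B')P(B') = 9/19*5/14 + 4/17*9/14 = 207/646
P(B|A) = P(A|B)P(B)/P(A) = (45/266)/(207/646) = 85/161

85/161


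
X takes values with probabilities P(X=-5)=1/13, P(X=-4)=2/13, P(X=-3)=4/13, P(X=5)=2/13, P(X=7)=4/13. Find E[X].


E[X] = sum(x * P(x))
= -5*1/13 - 4*2/13 - 3*4/13 + 5*2/13 + 7*4/13
= 1

1


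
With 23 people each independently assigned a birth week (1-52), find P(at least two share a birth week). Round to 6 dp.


P(all different) = prod((52-i)/52 for i=0..22) = 0.003105
P(at least one match) = 1 - 0.003105 = 0.996895

0.996895


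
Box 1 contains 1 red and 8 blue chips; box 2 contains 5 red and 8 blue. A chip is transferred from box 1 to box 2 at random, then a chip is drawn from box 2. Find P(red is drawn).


P(transfer red) = 1/9; P(transfer blue) = 8/9
If red transferred: Urn II has 6 red of 14, so P(red|red moved) = 3/7
If blue transferred: Urn II has 5 red of 14, so P(red|blue moved) = 5/14
By total probability: P(red) = 1/9*3/7 + 8/9*5/14 = 23/63

23/63


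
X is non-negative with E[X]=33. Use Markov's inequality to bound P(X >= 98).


Markov: P(X >= a) <= E[X]/a
P(X >= 98) <= 33/98

33/98


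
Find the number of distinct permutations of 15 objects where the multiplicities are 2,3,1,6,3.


15! = 1307674368000
Denominator: 2!=2 * 3!=6 * 1!=1 * 6!=720 * 3!=6
Coefficient = 1307674368000 / 51840 = 25225200

25225200


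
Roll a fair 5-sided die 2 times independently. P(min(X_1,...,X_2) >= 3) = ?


P(min >= 3) = P(all X_i >= 3) = (P(X_1 >= 3))^2
= (3/5)^2 = 9/25

9/25


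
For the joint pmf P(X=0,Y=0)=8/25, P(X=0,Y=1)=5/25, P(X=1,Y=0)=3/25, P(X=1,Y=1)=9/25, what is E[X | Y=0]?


P(Y=0) = 11/25
E[X|Y=0] = (0*8 + 1*3)/11 = 3/11

3/11


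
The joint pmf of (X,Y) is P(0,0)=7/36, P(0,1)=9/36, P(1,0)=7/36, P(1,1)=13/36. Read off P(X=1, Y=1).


Read from table: P(X=1, Y=1) = 13/36

13/36


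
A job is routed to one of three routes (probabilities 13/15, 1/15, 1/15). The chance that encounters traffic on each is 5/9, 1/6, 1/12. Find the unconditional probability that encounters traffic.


P(A) = P(A|B1)P(B1) + P(A|B2)P(B2) + P(A|B3)P(B3)
= 5/9*13/15 + 1/6*1/15 + 1/12*1/15
= 13/27 + 1/90 + 1/180 = 269/540

269/540


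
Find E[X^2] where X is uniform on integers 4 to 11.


E[X^2] = (1/8) * sum(x^2 for x=4..11)
= 492/8 = 123/2

123/2


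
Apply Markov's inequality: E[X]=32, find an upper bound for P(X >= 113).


Markov: P(X >= a) <= E[X]/a
P(X >= 113) <= 32/113

32/113


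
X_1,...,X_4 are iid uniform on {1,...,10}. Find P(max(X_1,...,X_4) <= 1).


P(max <= 1) = P(all X_i <= 1) = (P(X_1 <= 1))^4
= (1/10)^4 = 1/10000

1/10000


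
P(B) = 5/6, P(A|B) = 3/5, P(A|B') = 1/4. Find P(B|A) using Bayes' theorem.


P(A) = P(A|B)P(B) + P(A|B')P(B') = 3/5*5/6 + 1/4*1/6 = 13/24
P(B|A) = P(A|B)P(B)/P(A) = (1/2)/(13/24) = 12/13

12/13


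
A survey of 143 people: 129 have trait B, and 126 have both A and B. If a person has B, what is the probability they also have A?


P(A|B) = P(A∩B)/P(B) = (126/143)/(129/143) = 126/129 = 42/43

42/43


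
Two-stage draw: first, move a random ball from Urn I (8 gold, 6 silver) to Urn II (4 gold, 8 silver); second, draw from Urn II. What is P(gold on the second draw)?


P(transfer gold) = 8/14 = 4/7; P(transfer silver) = 3/7
If gold transferred: Urn II has 5 gold of 13, so P(gold|gold moved) = 5/13
If silver transferred: Urn II has 4 gold of 13, so P(gold|silver moved) = 4/13
By total probability: P(gold) = 4/7*5/13 + 3/7*4/13 = 32/91

32/91


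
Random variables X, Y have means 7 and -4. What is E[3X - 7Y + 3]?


E[3X - 7Y + 3] = 3*E[X] - 7*E[Y] + 3
= (3)*(7) + (-7)*(-4) + (3)
= 21 + 28 + 3 = 52

52


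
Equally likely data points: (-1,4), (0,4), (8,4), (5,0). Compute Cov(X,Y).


E[X]=3, E[Y]=3, E[XY]=7
Cov(X,Y) = E[XY] - E[X]E[Y] = 7 - 3*3 = -2

-2


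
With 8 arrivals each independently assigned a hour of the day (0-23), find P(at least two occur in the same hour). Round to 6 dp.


P(all different) = prod((24-i)/24 for i=0..7) = 0.269399
P(at least one match) = 1 - 0.269399 = 0.730601

0.730601


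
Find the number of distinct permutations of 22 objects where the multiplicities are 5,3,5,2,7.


22! = 1124000727777607680000
Denominator: 5!=120 * 3!=6 * 5!=120 * 2!=2 * 7!=5040
Coefficient = 1124000727777607680000 / 870912000 = 1290601952640

1290601952640


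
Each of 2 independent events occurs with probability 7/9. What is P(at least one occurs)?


P(at least one) = 1 - P(none)
P(none) = (1 - 7/9)^2 = (2/9)^2 = 4/81
P(at least one) = 1 - 4/81 = 77/81

77/81


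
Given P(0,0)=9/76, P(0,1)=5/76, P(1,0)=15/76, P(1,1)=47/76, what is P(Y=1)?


P(Y=1) = P(0,1)+P(1,1) = 5/76 + 47/76 = 52/76 = 13/19

13/19


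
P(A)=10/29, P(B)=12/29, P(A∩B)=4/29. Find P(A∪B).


P(A∪B) = P(A) + P(B) - P(A∩B)
= 10/29 + 12/29 - 4/29 = 18/29

18/29


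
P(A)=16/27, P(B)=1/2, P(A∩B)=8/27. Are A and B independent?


P(A)*P(B) = 16/27*1/2 = 8/27
P(A∩B) = 8/27, which equals P(A)P(B), so independent

Yes, A and B are independent


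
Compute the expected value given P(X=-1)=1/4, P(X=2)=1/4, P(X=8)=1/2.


E[X] = sum(x * P(x))
= -1*1/4 + 2*1/4 + 8*1/2
= 17/4

17/4


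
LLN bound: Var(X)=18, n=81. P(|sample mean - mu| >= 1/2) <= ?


Var(Xbar) = Var(X)/n = 18/81
Chebyshev: P(|Xbar-mu| >= 1/2) <= Var(Xbar)/(1/2)^2 = (2/9)/(1/4) = 8/9

8/9


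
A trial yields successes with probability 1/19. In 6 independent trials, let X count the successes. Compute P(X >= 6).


P(X>=6) = P(X=6)
= 1/47045881
= 1/47045881

1/47045881


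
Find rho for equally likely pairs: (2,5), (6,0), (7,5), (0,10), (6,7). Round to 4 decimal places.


Cov(X,Y) = -5.2800, Var(X) = 7.3600, Var(Y) = 10.6400
rho = Cov/(sqrt(VarX)*sqrt(VarY)) = -0.5967

-0.5967


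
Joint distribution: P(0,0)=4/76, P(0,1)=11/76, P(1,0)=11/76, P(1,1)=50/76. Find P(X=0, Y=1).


Read from table: P(X=0, Y=1) = 11/76

11/76


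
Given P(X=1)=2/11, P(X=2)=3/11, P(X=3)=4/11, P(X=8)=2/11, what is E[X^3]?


E[X^3] = sum(g(x)*P(x))
= 1*2/11 + 8*3/11 + 27*4/11 + 512*2/11
= 1158/11

1158/11


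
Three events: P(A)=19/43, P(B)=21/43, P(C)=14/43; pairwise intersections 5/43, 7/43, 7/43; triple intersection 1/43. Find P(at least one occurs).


P(A∪B∪C) = P(A)+P(B)+P(C) - P(AB)-P(AC)-P(BC) + P(ABC)
= 19/43+21/43+14/43 - 5/43-7/43-7/43 + 1/43
= 36/43

36/43


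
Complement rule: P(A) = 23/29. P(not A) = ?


P(A') = 1 - P(A) = 1 - 23/29 = 6/29

6/29


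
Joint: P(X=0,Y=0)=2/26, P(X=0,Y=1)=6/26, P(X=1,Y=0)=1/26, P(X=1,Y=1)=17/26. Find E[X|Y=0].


P(Y=0) = 3/26
E[X|Y=0] = (0*2 + 1*1)/3 = 1/3

1/3


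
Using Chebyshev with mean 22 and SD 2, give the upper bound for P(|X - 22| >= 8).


k = 8/2 = 4
Chebyshev: P(|X-mu| >= k*sigma) <= 1/k^2 = 1/4^2 = 1/16

1/16


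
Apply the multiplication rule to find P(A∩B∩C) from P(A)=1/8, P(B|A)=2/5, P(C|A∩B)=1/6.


P(A∩B∩C) = P(A) * P(B|A) * P(C|A∩B)
= 1/8 * 2/5 * 1/6
= 1/20 * 1/6 = 1/120

1/120


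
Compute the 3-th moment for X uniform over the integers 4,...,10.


E[X^3] = (1/7) * sum(x^3 for x=4..10)
= 2989/7 = 427

427


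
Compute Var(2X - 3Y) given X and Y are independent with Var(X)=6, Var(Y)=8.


Independence => Cov(X,Y)=0
Var(2X - 3Y) = 2^2*Var(X) + (-3)^2*Var(Y)
= 4*6 + 9*8 = 96

96


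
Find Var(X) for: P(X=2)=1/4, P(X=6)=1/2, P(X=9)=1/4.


E[X] = 23/4, E[X^2] = 157/4
Var(X) = E[X^2] - (E[X])^2 = 157/4 - (23/4)^2 = 99/16

99/16


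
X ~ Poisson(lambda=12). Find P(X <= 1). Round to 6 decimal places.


P(X<=1) = e^(-12)*12^0/0! + e^(-12)*12^1/1!
≈ 0.0000061442 + 0.0000737305
= 0.0000798747
≈ 0.000080

0.000080


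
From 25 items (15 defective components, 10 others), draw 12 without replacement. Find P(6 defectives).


P(X=6) = C(15,6)*C(10,6) / C(25,12)
= 5005*210 / 5200300
= 1051050/5200300 = 3003/14858

3003/14858


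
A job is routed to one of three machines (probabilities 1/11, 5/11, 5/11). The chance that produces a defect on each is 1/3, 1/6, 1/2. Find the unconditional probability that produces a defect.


P(A) = P(A|B1)P(B1) + P(A|B2)P(B2) + P(A|B3)P(B3)
= 1/3*1/11 + 1/6*5/11 + 1/2*5/11
= 1/33 + 5/66 + 5/22 = 1/3

1/3


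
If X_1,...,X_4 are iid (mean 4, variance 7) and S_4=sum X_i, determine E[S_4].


E[S_n] = n*E[X_1] = 4*4 = 16

16


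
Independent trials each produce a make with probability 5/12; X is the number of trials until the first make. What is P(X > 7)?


P(X > 7) = P(first 7 trials all fail) = (1-p)^7 = (7/12)^7 = 823543/35831808

823543/35831808


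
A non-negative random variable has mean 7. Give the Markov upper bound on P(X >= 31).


Markov: P(X >= a) <= E[X]/a
P(X >= 31) <= 7/31

7/31


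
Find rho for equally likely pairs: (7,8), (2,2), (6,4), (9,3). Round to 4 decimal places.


Cov(X,Y) = 2.2500, Var(X) = 6.5000, Var(Y) = 5.1875
rho = Cov/(sqrt(VarX)*sqrt(VarY)) = 0.3875

0.3875


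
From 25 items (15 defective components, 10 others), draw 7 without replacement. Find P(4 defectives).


P(X=4) = C(15,4)*C(10,3) / C(25,7)
= 1365*120 / 480700
= 163800/480700 = 1638/4807

1638/4807


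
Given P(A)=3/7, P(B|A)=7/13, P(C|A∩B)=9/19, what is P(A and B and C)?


P(A∩B∩C) = P(A) * P(B|A) * P(C|A∩B)
= 3/7 * 7/13 * 9/19
= 3/13 * 9/19 = 27/247

27/247


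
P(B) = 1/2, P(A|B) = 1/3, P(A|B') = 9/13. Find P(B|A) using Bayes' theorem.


P(A) = P(A|B)P(B) + P(A|B')P(B') = 1/3*1/2 + 9/13*1/2 = 20/39
P(B|A) = P(A|B)P(B)/P(A) = (1/6)/(20/39) = 13/40

13/40


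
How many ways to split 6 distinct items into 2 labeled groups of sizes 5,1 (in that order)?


6! = 720
Denominator: 5!=120 * 1!=1
Coefficient = 720 / 120 = 6

6


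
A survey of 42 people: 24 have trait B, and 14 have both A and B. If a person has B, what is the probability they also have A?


P(A|B) = P(A∩B)/P(B) = (14/42)/(24/42) = 14/24 = 7/12

7/12


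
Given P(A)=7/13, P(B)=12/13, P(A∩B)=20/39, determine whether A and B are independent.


P(A)*P(B) = 7/13*12/13 = 84/169
P(A∩B) = 20/39 != 84/169, so not independent

No, A and B are not independent


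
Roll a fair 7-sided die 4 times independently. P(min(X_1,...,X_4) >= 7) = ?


P(min >= 7) = P(all X_i >= 7) = (P(X_1 >= 7))^4
= (1/7)^4 = 1/2401

1/2401


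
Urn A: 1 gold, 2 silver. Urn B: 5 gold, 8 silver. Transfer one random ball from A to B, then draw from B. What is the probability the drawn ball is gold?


P(transfer gold) = 1/3; P(transfer silver) = 2/3
If gold transferred: Urn II has 6 gold of 14, so P(gold|gold moved) = 3/7
If silver transferred: Urn II has 5 gold of 14, so P(gold|silver moved) = 5/14
By total probability: P(gold) = 1/3*3/7 + 2/3*5/14 = 8/21

8/21


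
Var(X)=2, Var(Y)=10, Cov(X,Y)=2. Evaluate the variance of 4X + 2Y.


Var(4X + 2Y) = 4^2*Var(X) + 2^2*Var(Y) + 2*4*2*Cov(X,Y)
= 16*2 + 4*10 + 16*2
= 32 + 40 + 32 = 104

104


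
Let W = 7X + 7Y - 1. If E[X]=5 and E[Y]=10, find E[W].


E[7X + 7Y - 1] = 7*E[X] + 7*E[Y] - 1
= (7)*(5) + (7)*(10) + (-1)
= 35 + 70 - 1 = 104

104


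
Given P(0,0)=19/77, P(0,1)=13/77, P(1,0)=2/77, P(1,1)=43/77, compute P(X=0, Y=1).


Read from table: P(X=0, Y=1) = 13/77

13/77


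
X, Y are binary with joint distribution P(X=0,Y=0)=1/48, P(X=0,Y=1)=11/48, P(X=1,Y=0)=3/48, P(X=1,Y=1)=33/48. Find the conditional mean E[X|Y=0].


P(Y=0) = 4/48
E[X|Y=0] = (0*1 + 1*3)/4 = 3/4

3/4


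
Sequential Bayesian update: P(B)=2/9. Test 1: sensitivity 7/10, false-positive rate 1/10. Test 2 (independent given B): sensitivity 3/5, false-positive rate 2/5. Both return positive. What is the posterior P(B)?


After test 1: P(+) = 7/10*2/9 + 1/10*7/9 = 7/30
P(B|+) = (7/45)/(7/30) = 2/3
After test 2 (use post1 as new prior): P(+) = 3/5*2/3 + 2/5*1/3 = 8/15
P(B|+,+) = (2/5)/(8/15) = 3/4

3/4


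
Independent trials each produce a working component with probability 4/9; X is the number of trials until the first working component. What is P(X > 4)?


P(X > 4) = P(first 4 trials all fail) = (1-p)^4 = (5/9)^4 = 625/6561

625/6561


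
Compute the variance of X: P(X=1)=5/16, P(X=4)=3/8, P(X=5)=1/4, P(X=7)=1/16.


E[X] = 7/2, E[X^2] = 125/8
Var(X) = E[X^2] - (E[X])^2 = 125/8 - (7/2)^2 = 27/8

27/8


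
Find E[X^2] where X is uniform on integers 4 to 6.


E[X^2] = (1/3) * sum(x^2 for x=4..6)
= 77/3

77/3


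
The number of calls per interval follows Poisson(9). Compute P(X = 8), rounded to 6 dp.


P(X=8) = e^(-9) * 9^8 / 8!
≈ 0.0001234098041 * 43046721 / 40320
≈ 0.131756

0.131756


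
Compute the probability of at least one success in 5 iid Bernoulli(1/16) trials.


P(at least one) = 1 - P(none)
P(none) = (1 - 1/16)^5 = (15/16)^5 = 759375/1048576
P(at least one) = 1 - 759375/1048576 = 289201/1048576

289201/1048576


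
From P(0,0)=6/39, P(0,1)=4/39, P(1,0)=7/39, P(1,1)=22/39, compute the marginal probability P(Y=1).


P(Y=1) = P(0,1)+P(1,1) = 4/39 + 22/39 = 26/39 = 2/3

2/3


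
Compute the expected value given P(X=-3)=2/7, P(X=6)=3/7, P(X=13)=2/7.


E[X] = sum(x * P(x))
= -3*2/7 + 6*3/7 + 13*2/7
= 38/7

38/7


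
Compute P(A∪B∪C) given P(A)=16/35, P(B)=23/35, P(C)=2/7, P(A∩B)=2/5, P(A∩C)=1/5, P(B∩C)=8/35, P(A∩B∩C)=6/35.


P(A∪B∪C) = P(A)+P(B)+P(C) - P(AB)-P(AC)-P(BC) + P(ABC)
= 16/35+23/35+2/7 - 2/5-1/5-8/35 + 6/35
= 26/35

26/35


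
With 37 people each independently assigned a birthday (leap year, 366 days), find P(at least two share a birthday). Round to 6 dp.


P(all different) = prod((366-i)/366 for i=0..36) = 0.152077
P(at least one match) = 1 - 0.152077 = 0.847923

0.847923


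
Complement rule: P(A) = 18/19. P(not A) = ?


P(A') = 1 - P(A) = 1 - 18/19 = 1/19

1/19


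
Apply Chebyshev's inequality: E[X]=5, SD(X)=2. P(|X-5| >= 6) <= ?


k = 6/2 = 3
Chebyshev: P(|X-mu| >= k*sigma) <= 1/k^2 = 1/3^2 = 1/9

1/9


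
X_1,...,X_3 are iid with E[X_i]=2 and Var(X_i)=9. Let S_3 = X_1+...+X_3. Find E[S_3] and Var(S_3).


E[S_n] = n*mu = 3*2 = 6
Var(S_n) = n*sigma^2 = 3*9 = 27

E[S_3]=6, Var(S_3)=27


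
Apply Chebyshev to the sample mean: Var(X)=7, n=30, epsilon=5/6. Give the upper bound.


Var(Xbar) = Var(X)/n = 7/30
Chebyshev: P(|Xbar-mu| >= 5/6) <= Var(Xbar)/(5/6)^2 = (7/30)/(25/36) = 42/125

42/125


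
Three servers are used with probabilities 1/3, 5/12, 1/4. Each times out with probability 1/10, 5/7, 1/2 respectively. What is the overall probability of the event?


P(A) = P(A|B1)P(B1) + P(A|B2)P(B2) + P(A|B3)P(B3)
= 1/10*1/3 + 5/7*5/12 + 1/2*1/4
= 1/30 + 25/84 + 1/8 = 383/840

383/840


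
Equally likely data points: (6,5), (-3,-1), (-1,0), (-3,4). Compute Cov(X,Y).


E[X]=-1/4, E[Y]=2, E[XY]=21/4
Cov(X,Y) = E[XY] - E[X]E[Y] = 21/4 + 1/4*2 = 23/4

23/4


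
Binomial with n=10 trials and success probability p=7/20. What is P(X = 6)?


P(X=6) = C(10,6) * p^6 * (1-p)^4
= 210 * 117649/64000000 * 28561/160000
= 70563634869/1024000000000

70563634869/1024000000000


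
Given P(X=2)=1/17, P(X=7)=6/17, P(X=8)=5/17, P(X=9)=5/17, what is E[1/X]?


E[1/X] = sum(g(x)*P(x))
= 1/2*1/17 + 1/7*6/17 + 1/8*5/17 + 1/9*5/17
= 1279/8568

1279/8568


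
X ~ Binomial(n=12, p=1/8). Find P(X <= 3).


P(X<=3) = P(X=0) + P(X=1) + P(X=2) + P(X=3)
= 13841287201/68719476736 + 5931980229/17179869184 + 9321683217/34359738368 + 2219448385/17179869184
= 65090368091/68719476736

65090368091/68719476736


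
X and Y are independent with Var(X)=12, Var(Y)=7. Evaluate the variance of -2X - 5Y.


Independence => Cov(X,Y)=0
Var(-2X - 5Y) = (-2)^2*Var(X) + (-5)^2*Var(Y)
= 4*12 + 25*7 = 223

223


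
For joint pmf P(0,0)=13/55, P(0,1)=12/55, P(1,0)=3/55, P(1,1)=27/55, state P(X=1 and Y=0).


Read from table: P(X=1, Y=0) = 3/55

3/55


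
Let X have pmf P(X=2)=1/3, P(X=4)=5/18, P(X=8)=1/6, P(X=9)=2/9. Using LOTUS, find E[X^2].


E[X^2] = sum(g(x)*P(x))
= 4*1/3 + 16*5/18 + 64*1/6 + 81*2/9
= 310/9

310/9


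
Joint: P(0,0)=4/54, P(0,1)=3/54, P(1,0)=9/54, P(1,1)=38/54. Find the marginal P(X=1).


P(X=1) = P(1,0)+P(1,1) = 9/54 + 38/54 = 47/54

47/54


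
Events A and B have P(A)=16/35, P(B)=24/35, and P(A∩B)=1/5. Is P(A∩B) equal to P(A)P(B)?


P(A)*P(B) = 16/35*24/35 = 384/1225
P(A∩B) = 1/5 != 384/1225, so not independent

No, A and B are not independent


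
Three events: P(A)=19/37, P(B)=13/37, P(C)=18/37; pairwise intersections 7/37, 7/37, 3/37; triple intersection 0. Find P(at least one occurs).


P(A∪B∪C) = P(A)+P(B)+P(C) - P(AB)-P(AC)-P(BC) + P(ABC)
= 19/37+13/37+18/37 - 7/37-7/37-3/37 + 0
= 33/37

33/37


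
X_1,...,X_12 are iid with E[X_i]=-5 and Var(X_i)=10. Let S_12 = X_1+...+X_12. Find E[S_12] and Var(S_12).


E[S_n] = n*mu = 12*-5 = -60
Var(S_n) = n*sigma^2 = 12*10 = 120

E[S_12]=-60, Var(S_12)=120


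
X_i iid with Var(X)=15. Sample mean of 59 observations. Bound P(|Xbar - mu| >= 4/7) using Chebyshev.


Var(Xbar) = Var(X)/n = 15/59
Chebyshev: P(|Xbar-mu| >= 4/7) <= Var(Xbar)/(4/7)^2 = (15/59)/(16/49) = 735/944

735/944


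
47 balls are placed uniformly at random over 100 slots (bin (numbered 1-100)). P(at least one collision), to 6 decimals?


P(all different) = prod((100-i)/100 for i=0..46) = 0.000002
P(at least one match) = 1 - 0.000002 = 0.999998

0.999998


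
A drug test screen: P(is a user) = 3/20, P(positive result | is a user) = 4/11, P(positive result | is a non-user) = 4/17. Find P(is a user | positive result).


P(A) = P(A|B)P(B) + P(A|B')P(B') = 4/11*3/20 + 4/17*17/20 = 14/55
P(B|A) = P(A|B)P(B)/P(A) = (3/55)/(14/55) = 3/14

3/14
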